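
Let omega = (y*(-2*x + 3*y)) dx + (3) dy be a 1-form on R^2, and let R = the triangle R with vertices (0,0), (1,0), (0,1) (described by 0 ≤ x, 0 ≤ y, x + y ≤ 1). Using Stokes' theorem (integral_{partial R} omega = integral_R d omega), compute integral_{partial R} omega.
integral_(partial R) omega = -2/3

Stokes: integral_partial_R omega = integral_R d omega with d omega = (∂Q/∂x - ∂P/∂y) dx ∧ dy.
  ∂Q/∂x = 0
  ∂P/∂y = -2*x + 6*y
  integrand = ∂Q/∂x - ∂P/∂y = 2*x - 6*y.
Integrating over R: integral_0^1 integral_0^{1-x} (2*x - 6*y) dy dx = -2/3.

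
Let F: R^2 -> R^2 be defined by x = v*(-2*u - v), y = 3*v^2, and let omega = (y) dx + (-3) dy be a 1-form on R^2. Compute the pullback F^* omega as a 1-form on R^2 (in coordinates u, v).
F^* omega = (-6*v^3) du + (6*v*(-u*v - v^2 - 3)) dv

Using F^*(f dg) = (f ∘ F) d(g ∘ F), substitute each coordinate x_i by F_i(u, v) in f_i, and replace dx_i by d F_i = (∂F_i/∂u) du + (∂F_i/∂v) dv.
  For the x component: f_1(F) = 3*v^2; d F_1 = (-2*v) du + (-2*u - 2*v) dv
  For the y component: f_2(F) = -3; d F_2 = (0) du + (6*v) dv
Combining and collecting du, dv coefficients:
  coeff of du: -6*v^3
  coeff of dv: 6*v*(-u*v - v^2 - 3)
F^* omega = (-6*v^3) du + (6*v*(-u*v - v^2 - 3)) dv.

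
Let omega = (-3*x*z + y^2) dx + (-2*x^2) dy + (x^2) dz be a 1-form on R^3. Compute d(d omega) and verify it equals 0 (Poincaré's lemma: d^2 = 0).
d(d omega) = 0

Step 1: d omega = sum_{i<j} (∂f_j/∂x_i - ∂f_i/∂x_j) dx_i ∧ dx_j:
  coeff of dx ∧ dy: -4*x - 2*y
  coeff of dx ∧ dz: 5*x
  coeff of dy ∧ dz: 0
Step 2: Apply d again to each 2-form coefficient. The only possible 3-form in R^3 is dx ∧ dy ∧ dz, with coefficient
  ∂(coeff of dy∧dz)/∂x - ∂(coeff of dx∧dz)/∂y + ∂(coeff of dx∧dy)/∂z
  = ∂/∂x (0) - ∂/∂y (5*x) + ∂/∂z (-4*x - 2*y).
Each of these terms simplifies to sums of mixed partials that cancel in pairs. The result is 0 (by equality of mixed partials for smooth functions — Schwarz / Clairaut).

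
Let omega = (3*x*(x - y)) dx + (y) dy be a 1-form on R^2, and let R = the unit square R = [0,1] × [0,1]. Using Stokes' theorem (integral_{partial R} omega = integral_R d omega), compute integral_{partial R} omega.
integral_(partial R) omega = 3/2

Stokes: integral_partial_R omega = integral_R d omega with d omega = (∂Q/∂x - ∂P/∂y) dx ∧ dy.
  ∂Q/∂x = 0
  ∂P/∂y = -3*x
  integrand = ∂Q/∂x - ∂P/∂y = 3*x.
Integrating over R: integral_0^1 integral_0^1 (3*x) dx dy = 3/2.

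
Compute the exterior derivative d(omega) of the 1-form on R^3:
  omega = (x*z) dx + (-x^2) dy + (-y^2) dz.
d(omega) = (-2*x) dx ∧ dy + (-x) dx ∧ dz + (-2*y) dy ∧ dz

For a 1-form omega = sum_i f_i dx_i, the exterior derivative is
  d(omega) = sum_{i < j} (∂f_j/∂x_i - ∂f_i/∂x_j) dx_i ∧ dx_j.
  coefficient of dx ∧ dy: ∂f_2/∂x - ∂f_1/∂y = ∂(-x^2)/∂x - ∂(x*z)/∂y = -2*x
  coefficient of dx ∧ dz: ∂f_3/∂x - ∂f_1/∂z = ∂(-y^2)/∂x - ∂(x*z)/∂z = -x
  coefficient of dy ∧ dz: ∂f_3/∂y - ∂f_2/∂z = ∂(-y^2)/∂y - ∂(-x^2)/∂z = -2*y
Assembling: d(omega) = (-2*x) dx ∧ dy + (-x) dx ∧ dz + (-2*y) dy ∧ dz.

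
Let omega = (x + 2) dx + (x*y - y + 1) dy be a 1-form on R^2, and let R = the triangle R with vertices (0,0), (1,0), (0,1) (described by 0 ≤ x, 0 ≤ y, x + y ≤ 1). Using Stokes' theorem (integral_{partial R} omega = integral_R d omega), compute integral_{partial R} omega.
integral_(partial R) omega = 1/6

Stokes: integral_partial_R omega = integral_R d omega with d omega = (∂Q/∂x - ∂P/∂y) dx ∧ dy.
  ∂Q/∂x = y
  ∂P/∂y = 0
  integrand = ∂Q/∂x - ∂P/∂y = y.
Integrating over R: integral_0^1 integral_0^{1-x} (y) dy dx = 1/6.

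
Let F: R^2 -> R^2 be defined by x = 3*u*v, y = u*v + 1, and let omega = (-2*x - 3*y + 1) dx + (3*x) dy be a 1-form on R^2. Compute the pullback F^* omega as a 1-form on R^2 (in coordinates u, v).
F^* omega = (6*v*(-3*u*v - 1)) du + (6*u*(-3*u*v - 1)) dv

Using F^*(f dg) = (f ∘ F) d(g ∘ F), substitute each coordinate x_i by F_i(u, v) in f_i, and replace dx_i by d F_i = (∂F_i/∂u) du + (∂F_i/∂v) dv.
  For the x component: f_1(F) = -9*u*v - 2; d F_1 = (3*v) du + (3*u) dv
  For the y component: f_2(F) = 9*u*v; d F_2 = (v) du + (u) dv
Combining and collecting du, dv coefficients:
  coeff of du: 6*v*(-3*u*v - 1)
  coeff of dv: 6*u*(-3*u*v - 1)
F^* omega = (6*v*(-3*u*v - 1)) du + (6*u*(-3*u*v - 1)) dv.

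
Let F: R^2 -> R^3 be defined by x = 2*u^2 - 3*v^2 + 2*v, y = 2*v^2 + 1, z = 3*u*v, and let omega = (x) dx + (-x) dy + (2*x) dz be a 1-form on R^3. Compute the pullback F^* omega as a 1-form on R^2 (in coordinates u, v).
F^* omega = (8*u^3 + 12*u^2*v - 12*u*v^2 + 8*u*v - 18*v^3 + 12*v^2) du + (12*u^3 - 20*u^2*v + 4*u^2 - 18*u*v^2 + 12*u*v + 30*v^3 - 26*v^2 + 4*v) dv

Using F^*(f dg) = (f ∘ F) d(g ∘ F), substitute each coordinate x_i by F_i(u, v) in f_i, and replace dx_i by d F_i = (∂F_i/∂u) du + (∂F_i/∂v) dv.
  For the x component: f_1(F) = 2*u^2 - 3*v^2 + 2*v; d F_1 = (4*u) du + (2 - 6*v) dv
  For the y component: f_2(F) = -2*u^2 + 3*v^2 - 2*v; d F_2 = (0) du + (4*v) dv
  For the z component: f_3(F) = 4*u^2 - 6*v^2 + 4*v; d F_3 = (3*v) du + (3*u) dv
Combining and collecting du, dv coefficients:
  coeff of du: 8*u^3 + 12*u^2*v - 12*u*v^2 + 8*u*v - 18*v^3 + 12*v^2
  coeff of dv: 12*u^3 - 20*u^2*v + 4*u^2 - 18*u*v^2 + 12*u*v + 30*v^3 - 26*v^2 + 4*v
F^* omega = (8*u^3 + 12*u^2*v - 12*u*v^2 + 8*u*v - 18*v^3 + 12*v^2) du + (12*u^3 - 20*u^2*v + 4*u^2 - 18*u*v^2 + 12*u*v + 30*v^3 - 26*v^2 + 4*v) dv.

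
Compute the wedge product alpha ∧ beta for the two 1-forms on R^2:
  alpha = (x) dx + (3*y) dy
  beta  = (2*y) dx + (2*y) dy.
alpha ∧ beta = (2*y*(x - 3*y)) dx ∧ dy

Distribute the wedge, using dx_i ∧ dx_j = -dx_j ∧ dx_i and dx_i ∧ dx_i = 0. For each pair (i, j) with i < j, the coefficient of dx_i ∧ dx_j in alpha ∧ beta is (alpha_i * beta_j - alpha_j * beta_i). Collecting: alpha ∧ beta = (2*y*(x - 3*y)) dx ∧ dy.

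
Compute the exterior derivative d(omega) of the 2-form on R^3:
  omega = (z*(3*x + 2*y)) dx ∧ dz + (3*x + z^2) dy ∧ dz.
d(omega) = (3 - 2*z) dx ∧ dy ∧ dz

For a 2-form omega = sum_{i<j} g_{ij} dx_i ∧ dx_j, the exterior derivative is
  d(omega) = sum_{i<j} d(g_{ij}) ∧ dx_i ∧ dx_j = sum_{i<j, k} (∂g_{ij}/∂x_k) dx_k ∧ dx_i ∧ dx_j.
Expand each term, using dx_k ∧ dx_i ∧ dx_j = sgn(permutation) dx_{(a)} ∧ dx_{(b)} ∧ dx_{(c)} with (a < b < c) sorted:
  d(z*(3*x + 2*y)) includes (∂/∂y)(z*(3*x + 2*y)) dy = (2*z) dy, which multiplied by dx ∧ dz gives (-2*z) dx ∧ dy ∧ dz
  d(3*x + z^2) includes (∂/∂x)(3*x + z^2) dx = (3) dx, which multiplied by dy ∧ dz gives (3) dx ∧ dy ∧ dz
Collecting like 3-forms: d(omega) = (3 - 2*z) dx ∧ dy ∧ dz.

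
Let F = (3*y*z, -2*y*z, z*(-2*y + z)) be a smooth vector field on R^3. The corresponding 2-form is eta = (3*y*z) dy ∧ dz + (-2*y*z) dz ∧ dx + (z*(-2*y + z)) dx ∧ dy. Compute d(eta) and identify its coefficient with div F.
d(eta) = (-2*y) dx ∧ dy ∧ dz; div F = -2*y

For a 2-form in R^3 of the form above, applying d gives a 3-form with coefficient ∂P/∂x + ∂Q/∂y + ∂R/∂z:
  ∂P/∂x = 0
  ∂Q/∂y = -2*z
  ∂R/∂z = -2*y + 2*z
Sum = -2*y, which is exactly div F.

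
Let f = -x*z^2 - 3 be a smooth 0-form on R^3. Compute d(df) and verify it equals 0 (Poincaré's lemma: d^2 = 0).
d(df) = 0

Step 1: df = sum_i (∂f/∂x_i) dx_i = (-z^2) dx + (0) dy + (-2*x*z) dz.
Step 2: Apply d again. Using the 1-form formula, the coefficient of dx ∧ dy in d(df) is ∂^2 f/∂x ∂y - ∂^2 f/∂y ∂x = (0) - (0) = 0 (equality of mixed partials for smooth f).
Similarly for dx ∧ dz and dy ∧ dz — all coefficients vanish. So d(df) = 0.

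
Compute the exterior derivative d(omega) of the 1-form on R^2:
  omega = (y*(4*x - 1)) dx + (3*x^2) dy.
d(omega) = (2*x + 1) dx ∧ dy

For a 1-form omega = sum_i f_i dx_i, the exterior derivative is
  d(omega) = sum_{i < j} (∂f_j/∂x_i - ∂f_i/∂x_j) dx_i ∧ dx_j.
  coefficient of dx ∧ dy: ∂f_2/∂x - ∂f_1/∂y = ∂(3*x^2)/∂x - ∂(y*(4*x - 1))/∂y = 2*x + 1
Assembling: d(omega) = (2*x + 1) dx ∧ dy.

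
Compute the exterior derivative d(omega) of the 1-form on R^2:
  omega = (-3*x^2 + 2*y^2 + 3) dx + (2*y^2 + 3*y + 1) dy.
d(omega) = (-4*y) dx ∧ dy

For a 1-form omega = sum_i f_i dx_i, the exterior derivative is
  d(omega) = sum_{i < j} (∂f_j/∂x_i - ∂f_i/∂x_j) dx_i ∧ dx_j.
  coefficient of dx ∧ dy: ∂f_2/∂x - ∂f_1/∂y = ∂(2*y^2 + 3*y + 1)/∂x - ∂(-3*x^2 + 2*y^2 + 3)/∂y = -4*y
Assembling: d(omega) = (-4*y) dx ∧ dy.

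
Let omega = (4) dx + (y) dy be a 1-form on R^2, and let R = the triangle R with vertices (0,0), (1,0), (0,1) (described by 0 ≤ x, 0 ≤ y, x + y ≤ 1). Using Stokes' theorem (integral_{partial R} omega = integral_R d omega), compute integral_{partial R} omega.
integral_(partial R) omega = 0

Stokes: integral_partial_R omega = integral_R d omega with d omega = (∂Q/∂x - ∂P/∂y) dx ∧ dy.
  ∂Q/∂x = 0
  ∂P/∂y = 0
  integrand = ∂Q/∂x - ∂P/∂y = 0.
Integrating over R: integral_0^1 integral_0^{1-x} (0) dy dx = 0.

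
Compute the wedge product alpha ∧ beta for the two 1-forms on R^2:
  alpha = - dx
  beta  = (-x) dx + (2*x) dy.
alpha ∧ beta = (-2*x) dx ∧ dy

Distribute the wedge, using dx_i ∧ dx_j = -dx_j ∧ dx_i and dx_i ∧ dx_i = 0. For each pair (i, j) with i < j, the coefficient of dx_i ∧ dx_j in alpha ∧ beta is (alpha_i * beta_j - alpha_j * beta_i). Collecting: alpha ∧ beta = (-2*x) dx ∧ dy.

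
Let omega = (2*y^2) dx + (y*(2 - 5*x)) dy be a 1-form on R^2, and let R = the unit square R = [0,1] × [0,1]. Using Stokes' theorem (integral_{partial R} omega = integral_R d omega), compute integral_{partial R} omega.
integral_(partial R) omega = -9/2

Stokes: integral_partial_R omega = integral_R d omega with d omega = (∂Q/∂x - ∂P/∂y) dx ∧ dy.
  ∂Q/∂x = -5*y
  ∂P/∂y = 4*y
  integrand = ∂Q/∂x - ∂P/∂y = -9*y.
Integrating over R: integral_0^1 integral_0^1 (-9*y) dx dy = -9/2.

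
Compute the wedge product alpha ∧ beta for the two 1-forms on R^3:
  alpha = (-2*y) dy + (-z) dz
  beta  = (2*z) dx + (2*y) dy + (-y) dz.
alpha ∧ beta = (4*y*z) dx ∧ dy + (2*y*(y + z)) dy ∧ dz + (2*z^2) dx ∧ dz

Distribute the wedge, using dx_i ∧ dx_j = -dx_j ∧ dx_i and dx_i ∧ dx_i = 0. For each pair (i, j) with i < j, the coefficient of dx_i ∧ dx_j in alpha ∧ beta is (alpha_i * beta_j - alpha_j * beta_i). Collecting: alpha ∧ beta = (4*y*z) dx ∧ dy + (2*y*(y + z)) dy ∧ dz + (2*z^2) dx ∧ dz.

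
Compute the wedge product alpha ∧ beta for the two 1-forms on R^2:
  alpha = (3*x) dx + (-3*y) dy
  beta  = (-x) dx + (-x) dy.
alpha ∧ beta = (-3*x*(x + y)) dx ∧ dy

Distribute the wedge, using dx_i ∧ dx_j = -dx_j ∧ dx_i and dx_i ∧ dx_i = 0. For each pair (i, j) with i < j, the coefficient of dx_i ∧ dx_j in alpha ∧ beta is (alpha_i * beta_j - alpha_j * beta_i). Collecting: alpha ∧ beta = (-3*x*(x + y)) dx ∧ dy.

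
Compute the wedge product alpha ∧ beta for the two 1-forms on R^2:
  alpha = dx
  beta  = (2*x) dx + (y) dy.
alpha ∧ beta = (y) dx ∧ dy

Distribute the wedge, using dx_i ∧ dx_j = -dx_j ∧ dx_i and dx_i ∧ dx_i = 0. For each pair (i, j) with i < j, the coefficient of dx_i ∧ dx_j in alpha ∧ beta is (alpha_i * beta_j - alpha_j * beta_i). Collecting: alpha ∧ beta = (y) dx ∧ dy.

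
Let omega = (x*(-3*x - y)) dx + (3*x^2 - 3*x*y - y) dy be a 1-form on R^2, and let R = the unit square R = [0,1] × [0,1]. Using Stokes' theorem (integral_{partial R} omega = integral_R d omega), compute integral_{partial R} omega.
integral_(partial R) omega = 2

Stokes: integral_partial_R omega = integral_R d omega with d omega = (∂Q/∂x - ∂P/∂y) dx ∧ dy.
  ∂Q/∂x = 6*x - 3*y
  ∂P/∂y = -x
  integrand = ∂Q/∂x - ∂P/∂y = 7*x - 3*y.
Integrating over R: integral_0^1 integral_0^1 (7*x - 3*y) dx dy = 2.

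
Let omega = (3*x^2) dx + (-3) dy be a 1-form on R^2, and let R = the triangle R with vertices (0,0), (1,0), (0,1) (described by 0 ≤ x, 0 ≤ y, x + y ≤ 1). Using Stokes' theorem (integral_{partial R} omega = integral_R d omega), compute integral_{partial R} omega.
integral_(partial R) omega = 0

Stokes: integral_partial_R omega = integral_R d omega with d omega = (∂Q/∂x - ∂P/∂y) dx ∧ dy.
  ∂Q/∂x = 0
  ∂P/∂y = 0
  integrand = ∂Q/∂x - ∂P/∂y = 0.
Integrating over R: integral_0^1 integral_0^{1-x} (0) dy dx = 0.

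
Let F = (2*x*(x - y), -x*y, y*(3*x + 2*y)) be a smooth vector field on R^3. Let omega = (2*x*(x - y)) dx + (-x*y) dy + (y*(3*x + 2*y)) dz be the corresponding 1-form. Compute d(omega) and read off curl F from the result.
d(omega) = (3*x + 4*y) dy ∧ dz + (-3*y) dz ∧ dx + (2*x - y) dx ∧ dy; curl F = (3*x + 4*y, -3*y, 2*x - y)

d omega = sum_{i<j} (∂f_j/∂x_i - ∂f_i/∂x_j) dx_i ∧ dx_j. Under the identification (dy ∧ dz, dz ∧ dx, dx ∧ dy) ↔ (e_x, e_y, e_z), the coefficients are exactly the components of curl F. Compute:
  ∂R/∂y - ∂Q/∂z = (3*x + 4*y) - (0) = 3*x + 4*y
  ∂P/∂z - ∂R/∂x = (0) - (3*y) = -3*y
  ∂Q/∂x - ∂P/∂y = (-y) - (-2*x) = 2*x - y.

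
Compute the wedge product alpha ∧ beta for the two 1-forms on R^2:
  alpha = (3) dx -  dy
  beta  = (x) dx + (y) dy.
alpha ∧ beta = (x + 3*y) dx ∧ dy

Distribute the wedge, using dx_i ∧ dx_j = -dx_j ∧ dx_i and dx_i ∧ dx_i = 0. For each pair (i, j) with i < j, the coefficient of dx_i ∧ dx_j in alpha ∧ beta is (alpha_i * beta_j - alpha_j * beta_i). Collecting: alpha ∧ beta = (x + 3*y) dx ∧ dy.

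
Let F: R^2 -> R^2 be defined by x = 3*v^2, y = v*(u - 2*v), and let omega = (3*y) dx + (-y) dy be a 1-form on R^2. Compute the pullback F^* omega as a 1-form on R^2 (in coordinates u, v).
F^* omega = (v^2*(-u + 2*v)) du + (v*(-u^2 + 24*u*v - 44*v^2)) dv

Using F^*(f dg) = (f ∘ F) d(g ∘ F), substitute each coordinate x_i by F_i(u, v) in f_i, and replace dx_i by d F_i = (∂F_i/∂u) du + (∂F_i/∂v) dv.
  For the x component: f_1(F) = 3*v*(u - 2*v); d F_1 = (0) du + (6*v) dv
  For the y component: f_2(F) = v*(-u + 2*v); d F_2 = (v) du + (u - 4*v) dv
Combining and collecting du, dv coefficients:
  coeff of du: v^2*(-u + 2*v)
  coeff of dv: v*(-u^2 + 24*u*v - 44*v^2)
F^* omega = (v^2*(-u + 2*v)) du + (v*(-u^2 + 24*u*v - 44*v^2)) dv.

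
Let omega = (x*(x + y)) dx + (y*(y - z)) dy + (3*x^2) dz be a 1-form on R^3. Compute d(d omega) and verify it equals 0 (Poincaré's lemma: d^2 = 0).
d(d omega) = 0

Step 1: d omega = sum_{i<j} (∂f_j/∂x_i - ∂f_i/∂x_j) dx_i ∧ dx_j:
  coeff of dx ∧ dy: -x
  coeff of dx ∧ dz: 6*x
  coeff of dy ∧ dz: y
Step 2: Apply d again to each 2-form coefficient. The only possible 3-form in R^3 is dx ∧ dy ∧ dz, with coefficient
  ∂(coeff of dy∧dz)/∂x - ∂(coeff of dx∧dz)/∂y + ∂(coeff of dx∧dy)/∂z
  = ∂/∂x (y) - ∂/∂y (6*x) + ∂/∂z (-x).
Each of these terms simplifies to sums of mixed partials that cancel in pairs. The result is 0 (by equality of mixed partials for smooth functions — Schwarz / Clairaut).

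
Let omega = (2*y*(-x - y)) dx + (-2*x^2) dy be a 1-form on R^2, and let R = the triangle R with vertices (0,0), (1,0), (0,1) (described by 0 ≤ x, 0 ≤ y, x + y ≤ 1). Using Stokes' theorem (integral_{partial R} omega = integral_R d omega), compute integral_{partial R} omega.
integral_(partial R) omega = 1/3

Stokes: integral_partial_R omega = integral_R d omega with d omega = (∂Q/∂x - ∂P/∂y) dx ∧ dy.
  ∂Q/∂x = -4*x
  ∂P/∂y = -2*x - 4*y
  integrand = ∂Q/∂x - ∂P/∂y = -2*x + 4*y.
Integrating over R: integral_0^1 integral_0^{1-x} (-2*x + 4*y) dy dx = 1/3.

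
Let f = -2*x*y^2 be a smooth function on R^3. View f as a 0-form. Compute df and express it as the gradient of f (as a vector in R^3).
df = (-2*y^2) dx + (-4*x*y) dy + (0) dz; grad f = (-2*y^2, -4*x*y, 0)

For a 0-form f, d f = (∂f/∂x) dx + (∂f/∂y) dy + (∂f/∂z) dz. The components of the vector representation are exactly the entries of grad f in Cartesian coordinates:
  ∂f/∂x = -2*y^2
  ∂f/∂y = -4*x*y
  ∂f/∂z = 0.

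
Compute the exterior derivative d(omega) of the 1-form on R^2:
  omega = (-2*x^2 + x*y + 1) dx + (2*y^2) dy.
d(omega) = (-x) dx ∧ dy

For a 1-form omega = sum_i f_i dx_i, the exterior derivative is
  d(omega) = sum_{i < j} (∂f_j/∂x_i - ∂f_i/∂x_j) dx_i ∧ dx_j.
  coefficient of dx ∧ dy: ∂f_2/∂x - ∂f_1/∂y = ∂(2*y^2)/∂x - ∂(-2*x^2 + x*y + 1)/∂y = -x
Assembling: d(omega) = (-x) dx ∧ dy.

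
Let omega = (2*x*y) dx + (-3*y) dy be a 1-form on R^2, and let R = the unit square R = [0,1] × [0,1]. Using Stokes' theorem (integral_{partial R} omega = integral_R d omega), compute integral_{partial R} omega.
integral_(partial R) omega = -1

Stokes: integral_partial_R omega = integral_R d omega with d omega = (∂Q/∂x - ∂P/∂y) dx ∧ dy.
  ∂Q/∂x = 0
  ∂P/∂y = 2*x
  integrand = ∂Q/∂x - ∂P/∂y = -2*x.
Integrating over R: integral_0^1 integral_0^1 (-2*x) dx dy = -1.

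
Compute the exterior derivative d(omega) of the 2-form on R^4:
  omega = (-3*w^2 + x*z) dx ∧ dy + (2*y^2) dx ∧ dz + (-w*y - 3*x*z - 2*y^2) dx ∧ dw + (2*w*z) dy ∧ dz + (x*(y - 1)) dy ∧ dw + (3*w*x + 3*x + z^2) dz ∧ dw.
d(omega) = (x - 4*y) dx ∧ dy ∧ dz + (-5*w + 5*y - 1) dx ∧ dy ∧ dw + (3*w + 3*x + 3) dx ∧ dz ∧ dw + (2*z) dy ∧ dz ∧ dw

For a 2-form omega = sum_{i<j} g_{ij} dx_i ∧ dx_j, the exterior derivative is
  d(omega) = sum_{i<j} d(g_{ij}) ∧ dx_i ∧ dx_j = sum_{i<j, k} (∂g_{ij}/∂x_k) dx_k ∧ dx_i ∧ dx_j.
Expand each term, using dx_k ∧ dx_i ∧ dx_j = sgn(permutation) dx_{(a)} ∧ dx_{(b)} ∧ dx_{(c)} with (a < b < c) sorted:
  d(-3*w^2 + x*z) includes (∂/∂z)(-3*w^2 + x*z) dz = (x) dz, which multiplied by dx ∧ dy gives (x) dx ∧ dy ∧ dz
  d(-3*w^2 + x*z) includes (∂/∂w)(-3*w^2 + x*z) dw = (-6*w) dw, which multiplied by dx ∧ dy gives (-6*w) dx ∧ dy ∧ dw
  d(2*y^2) includes (∂/∂y)(2*y^2) dy = (4*y) dy, which multiplied by dx ∧ dz gives (-4*y) dx ∧ dy ∧ dz
  d(-w*y - 3*x*z - 2*y^2) includes (∂/∂y)(-w*y - 3*x*z - 2*y^2) dy = (-w - 4*y) dy, which multiplied by dx ∧ dw gives (w + 4*y) dx ∧ dy ∧ dw
  d(-w*y - 3*x*z - 2*y^2) includes (∂/∂z)(-w*y - 3*x*z - 2*y^2) dz = (-3*x) dz, which multiplied by dx ∧ dw gives (3*x) dx ∧ dz ∧ dw
  d(2*w*z) includes (∂/∂w)(2*w*z) dw = (2*z) dw, which multiplied by dy ∧ dz gives (2*z) dy ∧ dz ∧ dw
  d(x*(y - 1)) includes (∂/∂x)(x*(y - 1)) dx = (y - 1) dx, which multiplied by dy ∧ dw gives (y - 1) dx ∧ dy ∧ dw
  d(3*w*x + 3*x + z^2) includes (∂/∂x)(3*w*x + 3*x + z^2) dx = (3*w + 3) dx, which multiplied by dz ∧ dw gives (3*w + 3) dx ∧ dz ∧ dw
Collecting like 3-forms: d(omega) = (x - 4*y) dx ∧ dy ∧ dz + (-5*w + 5*y - 1) dx ∧ dy ∧ dw + (3*w + 3*x + 3) dx ∧ dz ∧ dw + (2*z) dy ∧ dz ∧ dw.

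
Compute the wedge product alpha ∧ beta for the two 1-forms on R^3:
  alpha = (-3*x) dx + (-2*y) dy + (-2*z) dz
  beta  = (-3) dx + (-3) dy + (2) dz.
alpha ∧ beta = (9*x - 6*y) dx ∧ dy + (-6*x - 6*z) dx ∧ dz + (-4*y - 6*z) dy ∧ dz

Distribute the wedge, using dx_i ∧ dx_j = -dx_j ∧ dx_i and dx_i ∧ dx_i = 0. For each pair (i, j) with i < j, the coefficient of dx_i ∧ dx_j in alpha ∧ beta is (alpha_i * beta_j - alpha_j * beta_i). Collecting: alpha ∧ beta = (9*x - 6*y) dx ∧ dy + (-6*x - 6*z) dx ∧ dz + (-4*y - 6*z) dy ∧ dz.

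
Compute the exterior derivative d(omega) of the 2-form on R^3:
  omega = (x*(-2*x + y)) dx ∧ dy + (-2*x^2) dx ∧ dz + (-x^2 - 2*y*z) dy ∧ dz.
d(omega) = (-2*x) dx ∧ dy ∧ dz

For a 2-form omega = sum_{i<j} g_{ij} dx_i ∧ dx_j, the exterior derivative is
  d(omega) = sum_{i<j} d(g_{ij}) ∧ dx_i ∧ dx_j = sum_{i<j, k} (∂g_{ij}/∂x_k) dx_k ∧ dx_i ∧ dx_j.
Expand each term, using dx_k ∧ dx_i ∧ dx_j = sgn(permutation) dx_{(a)} ∧ dx_{(b)} ∧ dx_{(c)} with (a < b < c) sorted:
  d(-x^2 - 2*y*z) includes (∂/∂x)(-x^2 - 2*y*z) dx = (-2*x) dx, which multiplied by dy ∧ dz gives (-2*x) dx ∧ dy ∧ dz
Collecting like 3-forms: d(omega) = (-2*x) dx ∧ dy ∧ dz.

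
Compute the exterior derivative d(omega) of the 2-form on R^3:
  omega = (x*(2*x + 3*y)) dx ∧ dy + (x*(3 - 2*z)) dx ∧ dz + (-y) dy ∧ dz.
d(omega) = 0

For a 2-form omega = sum_{i<j} g_{ij} dx_i ∧ dx_j, the exterior derivative is
  d(omega) = sum_{i<j} d(g_{ij}) ∧ dx_i ∧ dx_j = sum_{i<j, k} (∂g_{ij}/∂x_k) dx_k ∧ dx_i ∧ dx_j.
Expand each term, using dx_k ∧ dx_i ∧ dx_j = sgn(permutation) dx_{(a)} ∧ dx_{(b)} ∧ dx_{(c)} with (a < b < c) sorted:

Collecting like 3-forms: d(omega) = 0.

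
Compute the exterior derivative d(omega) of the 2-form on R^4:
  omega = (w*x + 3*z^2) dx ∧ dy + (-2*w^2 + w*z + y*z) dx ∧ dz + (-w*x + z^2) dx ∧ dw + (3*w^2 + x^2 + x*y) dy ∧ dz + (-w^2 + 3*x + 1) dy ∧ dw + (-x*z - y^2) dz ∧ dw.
d(omega) = (2*x + y + 5*z) dx ∧ dy ∧ dz + (x + 3) dx ∧ dy ∧ dw + (-4*w - 2*z) dx ∧ dz ∧ dw + (6*w - 2*y) dy ∧ dz ∧ dw

For a 2-form omega = sum_{i<j} g_{ij} dx_i ∧ dx_j, the exterior derivative is
  d(omega) = sum_{i<j} d(g_{ij}) ∧ dx_i ∧ dx_j = sum_{i<j, k} (∂g_{ij}/∂x_k) dx_k ∧ dx_i ∧ dx_j.
Expand each term, using dx_k ∧ dx_i ∧ dx_j = sgn(permutation) dx_{(a)} ∧ dx_{(b)} ∧ dx_{(c)} with (a < b < c) sorted:
  d(w*x + 3*z^2) includes (∂/∂z)(w*x + 3*z^2) dz = (6*z) dz, which multiplied by dx ∧ dy gives (6*z) dx ∧ dy ∧ dz
  d(w*x + 3*z^2) includes (∂/∂w)(w*x + 3*z^2) dw = (x) dw, which multiplied by dx ∧ dy gives (x) dx ∧ dy ∧ dw
  d(-2*w^2 + w*z + y*z) includes (∂/∂y)(-2*w^2 + w*z + y*z) dy = (z) dy, which multiplied by dx ∧ dz gives (-z) dx ∧ dy ∧ dz
  d(-2*w^2 + w*z + y*z) includes (∂/∂w)(-2*w^2 + w*z + y*z) dw = (-4*w + z) dw, which multiplied by dx ∧ dz gives (-4*w + z) dx ∧ dz ∧ dw
  d(-w*x + z^2) includes (∂/∂z)(-w*x + z^2) dz = (2*z) dz, which multiplied by dx ∧ dw gives (-2*z) dx ∧ dz ∧ dw
  d(3*w^2 + x^2 + x*y) includes (∂/∂x)(3*w^2 + x^2 + x*y) dx = (2*x + y) dx, which multiplied by dy ∧ dz gives (2*x + y) dx ∧ dy ∧ dz
  d(3*w^2 + x^2 + x*y) includes (∂/∂w)(3*w^2 + x^2 + x*y) dw = (6*w) dw, which multiplied by dy ∧ dz gives (6*w) dy ∧ dz ∧ dw
  d(-w^2 + 3*x + 1) includes (∂/∂x)(-w^2 + 3*x + 1) dx = (3) dx, which multiplied by dy ∧ dw gives (3) dx ∧ dy ∧ dw
  d(-x*z - y^2) includes (∂/∂x)(-x*z - y^2) dx = (-z) dx, which multiplied by dz ∧ dw gives (-z) dx ∧ dz ∧ dw
  d(-x*z - y^2) includes (∂/∂y)(-x*z - y^2) dy = (-2*y) dy, which multiplied by dz ∧ dw gives (-2*y) dy ∧ dz ∧ dw
Collecting like 3-forms: d(omega) = (2*x + y + 5*z) dx ∧ dy ∧ dz + (x + 3) dx ∧ dy ∧ dw + (-4*w - 2*z) dx ∧ dz ∧ dw + (6*w - 2*y) dy ∧ dz ∧ dw.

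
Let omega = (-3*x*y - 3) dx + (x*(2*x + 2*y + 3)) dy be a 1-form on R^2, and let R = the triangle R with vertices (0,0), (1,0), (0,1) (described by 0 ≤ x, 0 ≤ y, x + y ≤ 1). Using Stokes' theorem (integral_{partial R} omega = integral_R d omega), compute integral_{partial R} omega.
integral_(partial R) omega = 3

Stokes: integral_partial_R omega = integral_R d omega with d omega = (∂Q/∂x - ∂P/∂y) dx ∧ dy.
  ∂Q/∂x = 4*x + 2*y + 3
  ∂P/∂y = -3*x
  integrand = ∂Q/∂x - ∂P/∂y = 7*x + 2*y + 3.
Integrating over R: integral_0^1 integral_0^{1-x} (7*x + 2*y + 3) dy dx = 3.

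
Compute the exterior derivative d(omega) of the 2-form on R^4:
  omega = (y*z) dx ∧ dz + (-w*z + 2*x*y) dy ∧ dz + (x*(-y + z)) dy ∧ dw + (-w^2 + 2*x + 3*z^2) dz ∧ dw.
d(omega) = (2*y - z) dx ∧ dy ∧ dz + (-x - z) dy ∧ dz ∧ dw + (-y + z) dx ∧ dy ∧ dw + (2) dx ∧ dz ∧ dw

For a 2-form omega = sum_{i<j} g_{ij} dx_i ∧ dx_j, the exterior derivative is
  d(omega) = sum_{i<j} d(g_{ij}) ∧ dx_i ∧ dx_j = sum_{i<j, k} (∂g_{ij}/∂x_k) dx_k ∧ dx_i ∧ dx_j.
Expand each term, using dx_k ∧ dx_i ∧ dx_j = sgn(permutation) dx_{(a)} ∧ dx_{(b)} ∧ dx_{(c)} with (a < b < c) sorted:
  d(y*z) includes (∂/∂y)(y*z) dy = (z) dy, which multiplied by dx ∧ dz gives (-z) dx ∧ dy ∧ dz
  d(-w*z + 2*x*y) includes (∂/∂x)(-w*z + 2*x*y) dx = (2*y) dx, which multiplied by dy ∧ dz gives (2*y) dx ∧ dy ∧ dz
  d(-w*z + 2*x*y) includes (∂/∂w)(-w*z + 2*x*y) dw = (-z) dw, which multiplied by dy ∧ dz gives (-z) dy ∧ dz ∧ dw
  d(x*(-y + z)) includes (∂/∂x)(x*(-y + z)) dx = (-y + z) dx, which multiplied by dy ∧ dw gives (-y + z) dx ∧ dy ∧ dw
  d(x*(-y + z)) includes (∂/∂z)(x*(-y + z)) dz = (x) dz, which multiplied by dy ∧ dw gives (-x) dy ∧ dz ∧ dw
  d(-w^2 + 2*x + 3*z^2) includes (∂/∂x)(-w^2 + 2*x + 3*z^2) dx = (2) dx, which multiplied by dz ∧ dw gives (2) dx ∧ dz ∧ dw
Collecting like 3-forms: d(omega) = (2*y - z) dx ∧ dy ∧ dz + (-x - z) dy ∧ dz ∧ dw + (-y + z) dx ∧ dy ∧ dw + (2) dx ∧ dz ∧ dw.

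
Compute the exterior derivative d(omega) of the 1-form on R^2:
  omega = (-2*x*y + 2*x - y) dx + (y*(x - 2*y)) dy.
d(omega) = (2*x + y + 1) dx ∧ dy

For a 1-form omega = sum_i f_i dx_i, the exterior derivative is
  d(omega) = sum_{i < j} (∂f_j/∂x_i - ∂f_i/∂x_j) dx_i ∧ dx_j.
  coefficient of dx ∧ dy: ∂f_2/∂x - ∂f_1/∂y = ∂(y*(x - 2*y))/∂x - ∂(-2*x*y + 2*x - y)/∂y = 2*x + y + 1
Assembling: d(omega) = (2*x + y + 1) dx ∧ dy.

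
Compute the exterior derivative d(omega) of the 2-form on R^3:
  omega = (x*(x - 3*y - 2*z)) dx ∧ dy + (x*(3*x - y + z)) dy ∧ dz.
d(omega) = (4*x - y + z) dx ∧ dy ∧ dz

For a 2-form omega = sum_{i<j} g_{ij} dx_i ∧ dx_j, the exterior derivative is
  d(omega) = sum_{i<j} d(g_{ij}) ∧ dx_i ∧ dx_j = sum_{i<j, k} (∂g_{ij}/∂x_k) dx_k ∧ dx_i ∧ dx_j.
Expand each term, using dx_k ∧ dx_i ∧ dx_j = sgn(permutation) dx_{(a)} ∧ dx_{(b)} ∧ dx_{(c)} with (a < b < c) sorted:
  d(x*(x - 3*y - 2*z)) includes (∂/∂z)(x*(x - 3*y - 2*z)) dz = (-2*x) dz, which multiplied by dx ∧ dy gives (-2*x) dx ∧ dy ∧ dz
  d(x*(3*x - y + z)) includes (∂/∂x)(x*(3*x - y + z)) dx = (6*x - y + z) dx, which multiplied by dy ∧ dz gives (6*x - y + z) dx ∧ dy ∧ dz
Collecting like 3-forms: d(omega) = (4*x - y + z) dx ∧ dy ∧ dz.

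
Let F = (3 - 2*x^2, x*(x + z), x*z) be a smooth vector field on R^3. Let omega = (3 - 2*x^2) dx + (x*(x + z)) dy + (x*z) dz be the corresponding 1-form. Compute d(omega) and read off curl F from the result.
d(omega) = (-x) dy ∧ dz + (-z) dz ∧ dx + (2*x + z) dx ∧ dy; curl F = (-x, -z, 2*x + z)

d omega = sum_{i<j} (∂f_j/∂x_i - ∂f_i/∂x_j) dx_i ∧ dx_j. Under the identification (dy ∧ dz, dz ∧ dx, dx ∧ dy) ↔ (e_x, e_y, e_z), the coefficients are exactly the components of curl F. Compute:
  ∂R/∂y - ∂Q/∂z = (0) - (x) = -x
  ∂P/∂z - ∂R/∂x = (0) - (z) = -z
  ∂Q/∂x - ∂P/∂y = (2*x + z) - (0) = 2*x + z.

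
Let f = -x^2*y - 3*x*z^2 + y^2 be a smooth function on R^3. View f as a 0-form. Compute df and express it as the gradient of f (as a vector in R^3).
df = (-2*x*y - 3*z^2) dx + (-x^2 + 2*y) dy + (-6*x*z) dz; grad f = (-2*x*y - 3*z^2, -x^2 + 2*y, -6*x*z)

For a 0-form f, d f = (∂f/∂x) dx + (∂f/∂y) dy + (∂f/∂z) dz. The components of the vector representation are exactly the entries of grad f in Cartesian coordinates:
  ∂f/∂x = -2*x*y - 3*z^2
  ∂f/∂y = -x^2 + 2*y
  ∂f/∂z = -6*x*z.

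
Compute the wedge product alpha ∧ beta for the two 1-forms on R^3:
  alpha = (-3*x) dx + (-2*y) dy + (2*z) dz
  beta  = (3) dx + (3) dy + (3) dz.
alpha ∧ beta = (-9*x + 6*y) dx ∧ dy + (-9*x - 6*z) dx ∧ dz + (-6*y - 6*z) dy ∧ dz

Distribute the wedge, using dx_i ∧ dx_j = -dx_j ∧ dx_i and dx_i ∧ dx_i = 0. For each pair (i, j) with i < j, the coefficient of dx_i ∧ dx_j in alpha ∧ beta is (alpha_i * beta_j - alpha_j * beta_i). Collecting: alpha ∧ beta = (-9*x + 6*y) dx ∧ dy + (-9*x - 6*z) dx ∧ dz + (-6*y - 6*z) dy ∧ dz.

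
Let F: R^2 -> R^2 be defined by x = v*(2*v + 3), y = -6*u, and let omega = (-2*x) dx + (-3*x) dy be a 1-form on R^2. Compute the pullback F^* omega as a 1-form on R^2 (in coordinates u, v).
F^* omega = (18*v*(2*v + 3)) du + (2*v*(-8*v^2 - 18*v - 9)) dv

Using F^*(f dg) = (f ∘ F) d(g ∘ F), substitute each coordinate x_i by F_i(u, v) in f_i, and replace dx_i by d F_i = (∂F_i/∂u) du + (∂F_i/∂v) dv.
  For the x component: f_1(F) = 2*v*(-2*v - 3); d F_1 = (0) du + (4*v + 3) dv
  For the y component: f_2(F) = 3*v*(-2*v - 3); d F_2 = (-6) du + (0) dv
Combining and collecting du, dv coefficients:
  coeff of du: 18*v*(2*v + 3)
  coeff of dv: 2*v*(-8*v^2 - 18*v - 9)
F^* omega = (18*v*(2*v + 3)) du + (2*v*(-8*v^2 - 18*v - 9)) dv.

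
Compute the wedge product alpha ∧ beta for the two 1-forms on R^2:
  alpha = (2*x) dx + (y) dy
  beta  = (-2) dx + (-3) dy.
alpha ∧ beta = (-6*x + 2*y) dx ∧ dy

Distribute the wedge, using dx_i ∧ dx_j = -dx_j ∧ dx_i and dx_i ∧ dx_i = 0. For each pair (i, j) with i < j, the coefficient of dx_i ∧ dx_j in alpha ∧ beta is (alpha_i * beta_j - alpha_j * beta_i). Collecting: alpha ∧ beta = (-6*x + 2*y) dx ∧ dy.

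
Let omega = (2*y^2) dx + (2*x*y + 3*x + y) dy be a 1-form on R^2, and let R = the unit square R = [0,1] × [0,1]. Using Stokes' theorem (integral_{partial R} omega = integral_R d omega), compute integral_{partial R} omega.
integral_(partial R) omega = 2

Stokes: integral_partial_R omega = integral_R d omega with d omega = (∂Q/∂x - ∂P/∂y) dx ∧ dy.
  ∂Q/∂x = 2*y + 3
  ∂P/∂y = 4*y
  integrand = ∂Q/∂x - ∂P/∂y = 3 - 2*y.
Integrating over R: integral_0^1 integral_0^1 (3 - 2*y) dx dy = 2.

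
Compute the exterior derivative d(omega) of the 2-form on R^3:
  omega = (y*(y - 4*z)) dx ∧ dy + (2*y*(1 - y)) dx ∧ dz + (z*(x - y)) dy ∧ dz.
d(omega) = (z - 2) dx ∧ dy ∧ dz

For a 2-form omega = sum_{i<j} g_{ij} dx_i ∧ dx_j, the exterior derivative is
  d(omega) = sum_{i<j} d(g_{ij}) ∧ dx_i ∧ dx_j = sum_{i<j, k} (∂g_{ij}/∂x_k) dx_k ∧ dx_i ∧ dx_j.
Expand each term, using dx_k ∧ dx_i ∧ dx_j = sgn(permutation) dx_{(a)} ∧ dx_{(b)} ∧ dx_{(c)} with (a < b < c) sorted:
  d(y*(y - 4*z)) includes (∂/∂z)(y*(y - 4*z)) dz = (-4*y) dz, which multiplied by dx ∧ dy gives (-4*y) dx ∧ dy ∧ dz
  d(2*y*(1 - y)) includes (∂/∂y)(2*y*(1 - y)) dy = (2 - 4*y) dy, which multiplied by dx ∧ dz gives (4*y - 2) dx ∧ dy ∧ dz
  d(z*(x - y)) includes (∂/∂x)(z*(x - y)) dx = (z) dx, which multiplied by dy ∧ dz gives (z) dx ∧ dy ∧ dz
Collecting like 3-forms: d(omega) = (z - 2) dx ∧ dy ∧ dz.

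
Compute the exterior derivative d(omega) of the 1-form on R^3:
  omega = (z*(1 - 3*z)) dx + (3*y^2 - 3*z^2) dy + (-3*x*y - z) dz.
d(omega) = (-3*y + 6*z - 1) dx ∧ dz + (-3*x + 6*z) dy ∧ dz

For a 1-form omega = sum_i f_i dx_i, the exterior derivative is
  d(omega) = sum_{i < j} (∂f_j/∂x_i - ∂f_i/∂x_j) dx_i ∧ dx_j.
  coefficient of dx ∧ dz: ∂f_3/∂x - ∂f_1/∂z = ∂(-3*x*y - z)/∂x - ∂(z*(1 - 3*z))/∂z = -3*y + 6*z - 1
  coefficient of dy ∧ dz: ∂f_3/∂y - ∂f_2/∂z = ∂(-3*x*y - z)/∂y - ∂(3*y^2 - 3*z^2)/∂z = -3*x + 6*z
Assembling: d(omega) = (-3*y + 6*z - 1) dx ∧ dz + (-3*x + 6*z) dy ∧ dz.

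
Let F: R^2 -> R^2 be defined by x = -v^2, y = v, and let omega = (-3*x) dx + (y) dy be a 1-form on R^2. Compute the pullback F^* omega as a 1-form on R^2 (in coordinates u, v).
F^* omega = (-6*v^3 + v) dv

Using F^*(f dg) = (f ∘ F) d(g ∘ F), substitute each coordinate x_i by F_i(u, v) in f_i, and replace dx_i by d F_i = (∂F_i/∂u) du + (∂F_i/∂v) dv.
  For the x component: f_1(F) = 3*v^2; d F_1 = (0) du + (-2*v) dv
  For the y component: f_2(F) = v; d F_2 = (0) du + (1) dv
Combining and collecting du, dv coefficients:
  coeff of du: 0
  coeff of dv: -6*v^3 + v
F^* omega = (-6*v^3 + v) dv.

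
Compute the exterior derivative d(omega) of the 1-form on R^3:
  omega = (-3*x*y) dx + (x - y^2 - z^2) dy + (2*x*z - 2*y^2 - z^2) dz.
d(omega) = (3*x + 1) dx ∧ dy + (2*z) dx ∧ dz + (-4*y + 2*z) dy ∧ dz

For a 1-form omega = sum_i f_i dx_i, the exterior derivative is
  d(omega) = sum_{i < j} (∂f_j/∂x_i - ∂f_i/∂x_j) dx_i ∧ dx_j.
  coefficient of dx ∧ dy: ∂f_2/∂x - ∂f_1/∂y = ∂(x - y^2 - z^2)/∂x - ∂(-3*x*y)/∂y = 3*x + 1
  coefficient of dx ∧ dz: ∂f_3/∂x - ∂f_1/∂z = ∂(2*x*z - 2*y^2 - z^2)/∂x - ∂(-3*x*y)/∂z = 2*z
  coefficient of dy ∧ dz: ∂f_3/∂y - ∂f_2/∂z = ∂(2*x*z - 2*y^2 - z^2)/∂y - ∂(x - y^2 - z^2)/∂z = -4*y + 2*z
Assembling: d(omega) = (3*x + 1) dx ∧ dy + (2*z) dx ∧ dz + (-4*y + 2*z) dy ∧ dz.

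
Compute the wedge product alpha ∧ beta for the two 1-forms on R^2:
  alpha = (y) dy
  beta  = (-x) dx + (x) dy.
alpha ∧ beta = (x*y) dx ∧ dy

Distribute the wedge, using dx_i ∧ dx_j = -dx_j ∧ dx_i and dx_i ∧ dx_i = 0. For each pair (i, j) with i < j, the coefficient of dx_i ∧ dx_j in alpha ∧ beta is (alpha_i * beta_j - alpha_j * beta_i). Collecting: alpha ∧ beta = (x*y) dx ∧ dy.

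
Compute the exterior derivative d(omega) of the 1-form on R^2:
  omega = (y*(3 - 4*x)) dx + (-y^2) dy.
d(omega) = (4*x - 3) dx ∧ dy

For a 1-form omega = sum_i f_i dx_i, the exterior derivative is
  d(omega) = sum_{i < j} (∂f_j/∂x_i - ∂f_i/∂x_j) dx_i ∧ dx_j.
  coefficient of dx ∧ dy: ∂f_2/∂x - ∂f_1/∂y = ∂(-y^2)/∂x - ∂(y*(3 - 4*x))/∂y = 4*x - 3
Assembling: d(omega) = (4*x - 3) dx ∧ dy.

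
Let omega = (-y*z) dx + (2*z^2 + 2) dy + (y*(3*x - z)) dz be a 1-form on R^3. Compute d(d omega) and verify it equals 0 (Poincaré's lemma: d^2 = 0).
d(d omega) = 0

Step 1: d omega = sum_{i<j} (∂f_j/∂x_i - ∂f_i/∂x_j) dx_i ∧ dx_j:
  coeff of dx ∧ dy: z
  coeff of dx ∧ dz: 4*y
  coeff of dy ∧ dz: 3*x - 5*z
Step 2: Apply d again to each 2-form coefficient. The only possible 3-form in R^3 is dx ∧ dy ∧ dz, with coefficient
  ∂(coeff of dy∧dz)/∂x - ∂(coeff of dx∧dz)/∂y + ∂(coeff of dx∧dy)/∂z
  = ∂/∂x (3*x - 5*z) - ∂/∂y (4*y) + ∂/∂z (z).
Each of these terms simplifies to sums of mixed partials that cancel in pairs. The result is 0 (by equality of mixed partials for smooth functions — Schwarz / Clairaut).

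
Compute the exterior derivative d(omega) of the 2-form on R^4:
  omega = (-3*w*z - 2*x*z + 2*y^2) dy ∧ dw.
d(omega) = (-2*z) dx ∧ dy ∧ dw + (3*w + 2*x) dy ∧ dz ∧ dw

For a 2-form omega = sum_{i<j} g_{ij} dx_i ∧ dx_j, the exterior derivative is
  d(omega) = sum_{i<j} d(g_{ij}) ∧ dx_i ∧ dx_j = sum_{i<j, k} (∂g_{ij}/∂x_k) dx_k ∧ dx_i ∧ dx_j.
Expand each term, using dx_k ∧ dx_i ∧ dx_j = sgn(permutation) dx_{(a)} ∧ dx_{(b)} ∧ dx_{(c)} with (a < b < c) sorted:
  d(-3*w*z - 2*x*z + 2*y^2) includes (∂/∂x)(-3*w*z - 2*x*z + 2*y^2) dx = (-2*z) dx, which multiplied by dy ∧ dw gives (-2*z) dx ∧ dy ∧ dw
  d(-3*w*z - 2*x*z + 2*y^2) includes (∂/∂z)(-3*w*z - 2*x*z + 2*y^2) dz = (-3*w - 2*x) dz, which multiplied by dy ∧ dw gives (3*w + 2*x) dy ∧ dz ∧ dw
Collecting like 3-forms: d(omega) = (-2*z) dx ∧ dy ∧ dw + (3*w + 2*x) dy ∧ dz ∧ dw.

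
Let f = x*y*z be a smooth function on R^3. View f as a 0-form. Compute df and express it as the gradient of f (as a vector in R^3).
df = (y*z) dx + (x*z) dy + (x*y) dz; grad f = (y*z, x*z, x*y)

For a 0-form f, d f = (∂f/∂x) dx + (∂f/∂y) dy + (∂f/∂z) dz. The components of the vector representation are exactly the entries of grad f in Cartesian coordinates:
  ∂f/∂x = y*z
  ∂f/∂y = x*z
  ∂f/∂z = x*y.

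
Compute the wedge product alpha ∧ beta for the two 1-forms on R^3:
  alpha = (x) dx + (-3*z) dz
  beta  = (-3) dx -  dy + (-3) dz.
alpha ∧ beta = (-x) dx ∧ dy + (-3*x - 9*z) dx ∧ dz + (-3*z) dy ∧ dz

Distribute the wedge, using dx_i ∧ dx_j = -dx_j ∧ dx_i and dx_i ∧ dx_i = 0. For each pair (i, j) with i < j, the coefficient of dx_i ∧ dx_j in alpha ∧ beta is (alpha_i * beta_j - alpha_j * beta_i). Collecting: alpha ∧ beta = (-x) dx ∧ dy + (-3*x - 9*z) dx ∧ dz + (-3*z) dy ∧ dz.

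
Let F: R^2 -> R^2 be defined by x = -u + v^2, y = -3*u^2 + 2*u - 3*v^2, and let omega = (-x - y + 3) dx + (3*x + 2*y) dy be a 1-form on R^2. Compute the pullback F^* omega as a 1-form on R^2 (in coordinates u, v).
F^* omega = (36*u^3 - 21*u^2 + 18*u*v^2 + 3*u - 8*v^2 - 3) du + (2*v*(21*u^2 - 4*u + 11*v^2 + 3)) dv

Using F^*(f dg) = (f ∘ F) d(g ∘ F), substitute each coordinate x_i by F_i(u, v) in f_i, and replace dx_i by d F_i = (∂F_i/∂u) du + (∂F_i/∂v) dv.
  For the x component: f_1(F) = 3*u^2 - u + 2*v^2 + 3; d F_1 = (-1) du + (2*v) dv
  For the y component: f_2(F) = -6*u^2 + u - 3*v^2; d F_2 = (2 - 6*u) du + (-6*v) dv
Combining and collecting du, dv coefficients:
  coeff of du: 36*u^3 - 21*u^2 + 18*u*v^2 + 3*u - 8*v^2 - 3
  coeff of dv: 2*v*(21*u^2 - 4*u + 11*v^2 + 3)
F^* omega = (36*u^3 - 21*u^2 + 18*u*v^2 + 3*u - 8*v^2 - 3) du + (2*v*(21*u^2 - 4*u + 11*v^2 + 3)) dv.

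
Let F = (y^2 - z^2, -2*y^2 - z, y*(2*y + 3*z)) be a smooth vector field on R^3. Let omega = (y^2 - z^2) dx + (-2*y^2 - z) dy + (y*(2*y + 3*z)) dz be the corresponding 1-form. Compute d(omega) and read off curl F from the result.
d(omega) = (4*y + 3*z + 1) dy ∧ dz + (-2*z) dz ∧ dx + (-2*y) dx ∧ dy; curl F = (4*y + 3*z + 1, -2*z, -2*y)

d omega = sum_{i<j} (∂f_j/∂x_i - ∂f_i/∂x_j) dx_i ∧ dx_j. Under the identification (dy ∧ dz, dz ∧ dx, dx ∧ dy) ↔ (e_x, e_y, e_z), the coefficients are exactly the components of curl F. Compute:
  ∂R/∂y - ∂Q/∂z = (4*y + 3*z) - (-1) = 4*y + 3*z + 1
  ∂P/∂z - ∂R/∂x = (-2*z) - (0) = -2*z
  ∂Q/∂x - ∂P/∂y = (0) - (2*y) = -2*y.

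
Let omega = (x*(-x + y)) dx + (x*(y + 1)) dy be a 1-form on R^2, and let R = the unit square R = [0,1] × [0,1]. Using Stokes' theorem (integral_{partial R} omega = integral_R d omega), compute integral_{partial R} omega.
integral_(partial R) omega = 1

Stokes: integral_partial_R omega = integral_R d omega with d omega = (∂Q/∂x - ∂P/∂y) dx ∧ dy.
  ∂Q/∂x = y + 1
  ∂P/∂y = x
  integrand = ∂Q/∂x - ∂P/∂y = -x + y + 1.
Integrating over R: integral_0^1 integral_0^1 (-x + y + 1) dx dy = 1.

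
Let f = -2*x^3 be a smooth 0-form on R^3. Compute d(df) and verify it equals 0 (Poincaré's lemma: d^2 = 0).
d(df) = 0

Step 1: df = sum_i (∂f/∂x_i) dx_i = (-6*x^2) dx + (0) dy + (0) dz.
Step 2: Apply d again. Using the 1-form formula, the coefficient of dx ∧ dy in d(df) is ∂^2 f/∂x ∂y - ∂^2 f/∂y ∂x = (0) - (0) = 0 (equality of mixed partials for smooth f).
Similarly for dx ∧ dz and dy ∧ dz — all coefficients vanish. So d(df) = 0.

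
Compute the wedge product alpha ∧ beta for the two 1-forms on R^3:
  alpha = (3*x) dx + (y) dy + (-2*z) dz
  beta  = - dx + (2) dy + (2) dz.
alpha ∧ beta = (6*x + y) dx ∧ dy + (6*x - 2*z) dx ∧ dz + (2*y + 4*z) dy ∧ dz

Distribute the wedge, using dx_i ∧ dx_j = -dx_j ∧ dx_i and dx_i ∧ dx_i = 0. For each pair (i, j) with i < j, the coefficient of dx_i ∧ dx_j in alpha ∧ beta is (alpha_i * beta_j - alpha_j * beta_i). Collecting: alpha ∧ beta = (6*x + y) dx ∧ dy + (6*x - 2*z) dx ∧ dz + (2*y + 4*z) dy ∧ dz.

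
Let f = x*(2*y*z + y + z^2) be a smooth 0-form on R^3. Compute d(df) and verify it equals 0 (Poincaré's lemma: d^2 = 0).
d(df) = 0

Step 1: df = sum_i (∂f/∂x_i) dx_i = (2*y*z + y + z^2) dx + (x*(2*z + 1)) dy + (2*x*(y + z)) dz.
Step 2: Apply d again. Using the 1-form formula, the coefficient of dx ∧ dy in d(df) is ∂^2 f/∂x ∂y - ∂^2 f/∂y ∂x = (2*z + 1) - (2*z + 1) = 0 (equality of mixed partials for smooth f).
Similarly for dx ∧ dz and dy ∧ dz — all coefficients vanish. So d(df) = 0.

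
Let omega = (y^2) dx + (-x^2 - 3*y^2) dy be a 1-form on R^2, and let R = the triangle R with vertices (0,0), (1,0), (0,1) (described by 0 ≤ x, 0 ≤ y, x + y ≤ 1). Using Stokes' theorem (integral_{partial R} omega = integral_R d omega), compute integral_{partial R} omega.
integral_(partial R) omega = -2/3

Stokes: integral_partial_R omega = integral_R d omega with d omega = (∂Q/∂x - ∂P/∂y) dx ∧ dy.
  ∂Q/∂x = -2*x
  ∂P/∂y = 2*y
  integrand = ∂Q/∂x - ∂P/∂y = -2*x - 2*y.
Integrating over R: integral_0^1 integral_0^{1-x} (-2*x - 2*y) dy dx = -2/3.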